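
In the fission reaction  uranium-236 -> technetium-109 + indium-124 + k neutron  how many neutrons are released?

3

Conserve mass number: 236 = 109 + 124 + k, so k = 236 − 233 = 3.
Check atomic number: 92 = 43 + 49 + 0 = 92. ✓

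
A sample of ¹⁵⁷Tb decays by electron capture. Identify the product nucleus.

Electron capture: mass number changes by +0, atomic number by -1.
A: 157 = 157; Z: 65 − 1 = 64.
Z = 64 is gadolinium, so the daughter is ¹⁵⁷Gd.

Gd-157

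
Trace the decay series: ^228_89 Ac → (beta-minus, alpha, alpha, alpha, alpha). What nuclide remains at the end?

Start: (A, Z) = (228, 89).
After β⁻: (228, 90).
After α: (224, 88).
After α: (220, 86).
After α: (216, 84).
After α: (212, 82).
Z = 82 is lead.

Pb-212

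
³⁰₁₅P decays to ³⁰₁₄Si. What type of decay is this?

ΔA = 30 − 30 = 0; ΔZ = 14 − 15 = -1.
A is unchanged and Z drops by 1 — a proton has become a neutron (β⁺ emission or electron capture).

beta-plus decay or electron capture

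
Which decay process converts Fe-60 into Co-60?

ΔA = 60 − 60 = 0; ΔZ = 27 − 26 = +1.
A is unchanged and Z rises by 1 — a neutron has become a proton (β⁻ decay).

beta-minus decay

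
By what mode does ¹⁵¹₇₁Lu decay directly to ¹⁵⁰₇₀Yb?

proton emission

ΔA = 150 − 151 = -1; ΔZ = 70 − 71 = -1.
A drops by 1 and Z drops by 1 — a proton was emitted.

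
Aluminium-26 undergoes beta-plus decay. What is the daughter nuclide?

Mg-26

Beta-plus decay: mass number changes by +0, atomic number by -1.
A: 26 = 26; Z: 13 − 1 = 12.
Z = 12 is magnesium, so the daughter is magnesium-26.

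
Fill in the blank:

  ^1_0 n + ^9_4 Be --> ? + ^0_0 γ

Conserve mass number: 1 + 9 = A + 0, so A = 10.
Conserve atomic number: 0 + 4 = Z + 0, so Z = 4.
Z = 4 is beryllium, so the species is ^10_4 Be.

Be-10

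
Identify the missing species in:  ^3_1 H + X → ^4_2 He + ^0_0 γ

proton

Conserve mass number: 3 + A = 4 + 0, so A = 1.
Conserve atomic number: 1 + Z = 2 + 0, so Z = 1.
A = 1 and Z = 1 is ^1_1 H — a proton.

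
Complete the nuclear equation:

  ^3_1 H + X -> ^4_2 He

Conserve mass number: 3 + A = 4, so A = 1.
Conserve atomic number: 1 + Z = 2, so Z = 1.
A = 1 and Z = 1 is ^1_1 H — a proton.

proton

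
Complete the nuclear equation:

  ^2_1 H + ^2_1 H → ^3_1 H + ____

proton

Conserve mass number: 2 + 2 = 3 + A, so A = 1.
Conserve atomic number: 1 + 1 = 1 + Z, so Z = 1.
A = 1 and Z = 1 is ^1_1 H — a proton.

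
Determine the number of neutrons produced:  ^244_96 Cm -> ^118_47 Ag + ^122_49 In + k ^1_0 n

4

Conserve mass number: 244 = 118 + 122 + k, so k = 244 − 240 = 4.
Check atomic number: 96 = 47 + 49 + 0 = 96. ✓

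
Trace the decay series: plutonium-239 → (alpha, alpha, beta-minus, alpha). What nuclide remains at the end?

Start: (A, Z) = (239, 94).
After α: (235, 92).
After α: (231, 90).
After β⁻: (231, 91).
After α: (227, 89).
Z = 89 is actinium.

Ac-227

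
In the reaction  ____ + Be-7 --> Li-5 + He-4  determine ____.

deuteron

Conserve mass number: A + 7 = 5 + 4, so A = 2.
Conserve atomic number: Z + 4 = 3 + 2, so Z = 1.
A = 2 and Z = 1 is H-2 — a deuteron.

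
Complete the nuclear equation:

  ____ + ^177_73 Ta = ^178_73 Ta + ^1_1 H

Conserve mass number: A + 177 = 178 + 1, so A = 2.
Conserve atomic number: Z + 73 = 73 + 1, so Z = 1.
A = 2 and Z = 1 is ^2_1 H — a deuteron.

deuteron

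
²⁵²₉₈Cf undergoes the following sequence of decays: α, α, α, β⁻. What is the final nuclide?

Np-240

Start: (A, Z) = (252, 98).
After α: (248, 96).
After α: (244, 94).
After α: (240, 92).
After β⁻: (240, 93).
Z = 93 is neptunium.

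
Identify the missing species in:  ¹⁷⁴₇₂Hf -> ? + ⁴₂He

Yb-170

Conserve mass number: 174 = A + 4, so A = 170.
Conserve atomic number: 72 = Z + 2, so Z = 70.
Z = 70 is ytterbium, so the species is ¹⁷⁰₇₀Yb.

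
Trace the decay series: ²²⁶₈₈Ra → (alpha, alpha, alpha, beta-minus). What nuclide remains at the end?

Start: (A, Z) = (226, 88).
After α: (222, 86).
After α: (218, 84).
After α: (214, 82).
After β⁻: (214, 83).
Z = 83 is bismuth.

Bi-214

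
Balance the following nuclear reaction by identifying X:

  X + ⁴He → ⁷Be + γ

Conserve mass number: A + 4 = 7 + 0, so A = 3.
Conserve atomic number: Z + 2 = 4 + 0, so Z = 2.
Z = 2 is helium, so the species is ³He.

He-3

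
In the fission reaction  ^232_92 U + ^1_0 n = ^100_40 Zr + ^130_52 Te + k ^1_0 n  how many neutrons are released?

Conserve mass number: 233 = 100 + 130 + k, so k = 233 − 230 = 3.
Check atomic number: 92 = 40 + 52 + 0 = 92. ✓

3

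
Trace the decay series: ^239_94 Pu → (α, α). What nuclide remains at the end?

Th-231

Start: (A, Z) = (239, 94).
After α: (235, 92).
After α: (231, 90).
Z = 90 is thorium.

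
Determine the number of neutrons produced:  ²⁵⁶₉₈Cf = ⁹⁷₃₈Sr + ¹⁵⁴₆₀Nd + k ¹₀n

5

Conserve mass number: 256 = 97 + 154 + k, so k = 256 − 251 = 5.
Check atomic number: 98 = 38 + 60 + 0 = 98. ✓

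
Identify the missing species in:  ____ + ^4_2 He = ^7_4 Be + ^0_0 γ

He-3

Conserve mass number: A + 4 = 7 + 0, so A = 3.
Conserve atomic number: Z + 2 = 4 + 0, so Z = 2.
Z = 2 is helium, so the species is ^3_2 He.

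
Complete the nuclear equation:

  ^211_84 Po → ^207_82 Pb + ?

Conserve mass number: 211 = 207 + A, so A = 4.
Conserve atomic number: 84 = 82 + Z, so Z = 2.
A = 4 and Z = 2 is ^4_2 He — an alpha particle.

alpha particle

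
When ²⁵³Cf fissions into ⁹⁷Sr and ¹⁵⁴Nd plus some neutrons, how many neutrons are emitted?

Conserve mass number: 253 = 97 + 154 + k, so k = 253 − 251 = 2.
Check atomic number: 98 = 38 + 60 + 0 = 98. ✓

2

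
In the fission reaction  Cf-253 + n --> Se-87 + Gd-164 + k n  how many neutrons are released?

3

Conserve mass number: 254 = 87 + 164 + k, so k = 254 − 251 = 3.
Check atomic number: 98 = 34 + 64 + 0 = 98. ✓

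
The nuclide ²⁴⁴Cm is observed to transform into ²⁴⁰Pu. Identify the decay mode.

alpha decay

ΔA = 240 − 244 = -4; ΔZ = 94 − 96 = -2.
A drops by 4 and Z drops by 2 — the signature of alpha emission.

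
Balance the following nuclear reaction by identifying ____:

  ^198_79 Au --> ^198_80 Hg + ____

Conserve mass number: 198 = 198 + A, so A = 0.
Conserve atomic number: 79 = 80 + Z, so Z = -1.
A = 0 and Z = -1 is ^0_-1 e — a beta-minus particle.

beta-minus particle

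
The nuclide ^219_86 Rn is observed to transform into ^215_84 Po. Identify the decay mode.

ΔA = 215 − 219 = -4; ΔZ = 84 − 86 = -2.
A drops by 4 and Z drops by 2 — the signature of alpha emission.

alpha decay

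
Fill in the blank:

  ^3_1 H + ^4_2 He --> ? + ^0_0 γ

Li-7

Conserve mass number: 3 + 4 = A + 0, so A = 7.
Conserve atomic number: 1 + 2 = Z + 0, so Z = 3.
Z = 3 is lithium, so the species is ^7_3 Li.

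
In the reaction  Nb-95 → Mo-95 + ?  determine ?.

beta-minus particle

Conserve mass number: 95 = 95 + A, so A = 0.
Conserve atomic number: 41 = 42 + Z, so Z = -1.
A = 0 and Z = -1 is e⁻ — a beta-minus particle.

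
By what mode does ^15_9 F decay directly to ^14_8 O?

proton emission

ΔA = 14 − 15 = -1; ΔZ = 8 − 9 = -1.
A drops by 1 and Z drops by 1 — a proton was emitted.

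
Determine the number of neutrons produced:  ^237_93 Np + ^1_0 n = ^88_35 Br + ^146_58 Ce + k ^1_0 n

4

Conserve mass number: 238 = 88 + 146 + k, so k = 238 − 234 = 4.
Check atomic number: 93 = 35 + 58 + 0 = 93. ✓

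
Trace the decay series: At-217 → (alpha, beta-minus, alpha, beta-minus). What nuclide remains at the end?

Start: (A, Z) = (217, 85).
After α: (213, 83).
After β⁻: (213, 84).
After α: (209, 82).
After β⁻: (209, 83).
Z = 83 is bismuth.

Bi-209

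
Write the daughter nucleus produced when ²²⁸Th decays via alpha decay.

Alpha decay: mass number changes by -4, atomic number by -2.
A: 228 − 4 = 224; Z: 90 − 2 = 88.
Z = 88 is radium, so the daughter is ²²⁴Ra.

Ra-224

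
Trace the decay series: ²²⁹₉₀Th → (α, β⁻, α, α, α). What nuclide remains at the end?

Start: (A, Z) = (229, 90).
After α: (225, 88).
After β⁻: (225, 89).
After α: (221, 87).
After α: (217, 85).
After α: (213, 83).
Z = 83 is bismuth.

Bi-213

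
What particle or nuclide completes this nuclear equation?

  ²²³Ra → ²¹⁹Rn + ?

Conserve mass number: 223 = 219 + A, so A = 4.
Conserve atomic number: 88 = 86 + Z, so Z = 2.
A = 4 and Z = 2 is ⁴He — an alpha particle.

alpha particle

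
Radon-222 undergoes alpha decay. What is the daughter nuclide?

Po-218

Alpha decay: mass number changes by -4, atomic number by -2.
A: 222 − 4 = 218; Z: 86 − 2 = 84.
Z = 84 is polonium, so the daughter is polonium-218.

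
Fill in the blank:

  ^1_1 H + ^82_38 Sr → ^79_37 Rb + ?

alpha particle

Conserve mass number: 1 + 82 = 79 + A, so A = 4.
Conserve atomic number: 1 + 38 = 37 + Z, so Z = 2.
A = 4 and Z = 2 is ^4_2 He — an alpha particle.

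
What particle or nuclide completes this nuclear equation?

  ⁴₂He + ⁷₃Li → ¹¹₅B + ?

Conserve mass number: 4 + 7 = 11 + A, so A = 0.
Conserve atomic number: 2 + 3 = 5 + Z, so Z = 0.
A = 0 and Z = 0 is ⁰₀γ — a gamma ray.

gamma ray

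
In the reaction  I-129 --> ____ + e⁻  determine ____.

Xe-129

Conserve mass number: 129 = A + 0, so A = 129.
Conserve atomic number: 53 = Z − 1, so Z = 54.
Z = 54 is xenon, so the species is Xe-129.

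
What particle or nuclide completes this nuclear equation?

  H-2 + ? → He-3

Conserve mass number: 2 + A = 3, so A = 1.
Conserve atomic number: 1 + Z = 2, so Z = 1.
A = 1 and Z = 1 is H-1 — a proton.

proton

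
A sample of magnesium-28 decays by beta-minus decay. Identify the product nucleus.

Al-28

Beta-minus decay: mass number changes by +0, atomic number by +1.
A: 28 = 28; Z: 12 + 1 = 13.
Z = 13 is aluminium, so the daughter is aluminium-28.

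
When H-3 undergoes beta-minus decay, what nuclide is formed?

He-3

Beta-minus decay: mass number changes by +0, atomic number by +1.
A: 3 = 3; Z: 1 + 1 = 2.
Z = 2 is helium, so the daughter is He-3.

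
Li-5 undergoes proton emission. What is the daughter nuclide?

Proton emission: mass number changes by -1, atomic number by -1.
A: 5 − 1 = 4; Z: 3 − 1 = 2.
Z = 2 is helium, so the daughter is He-4.

He-4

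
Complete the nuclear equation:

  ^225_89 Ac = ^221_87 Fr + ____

alpha particle

Conserve mass number: 225 = 221 + A, so A = 4.
Conserve atomic number: 89 = 87 + Z, so Z = 2.
A = 4 and Z = 2 is ^4_2 He — an alpha particle.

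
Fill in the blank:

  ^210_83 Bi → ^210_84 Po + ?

Conserve mass number: 210 = 210 + A, so A = 0.
Conserve atomic number: 83 = 84 + Z, so Z = -1.
A = 0 and Z = -1 is ^0_-1 e — a beta-minus particle.

beta-minus particle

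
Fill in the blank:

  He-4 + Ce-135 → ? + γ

Conserve mass number: 4 + 135 = A + 0, so A = 139.
Conserve atomic number: 2 + 58 = Z + 0, so Z = 60.
Z = 60 is neodymium, so the species is Nd-139.

Nd-139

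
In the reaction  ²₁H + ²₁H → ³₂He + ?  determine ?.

neutron

Conserve mass number: 2 + 2 = 3 + A, so A = 1.
Conserve atomic number: 1 + 1 = 2 + Z, so Z = 0.
A = 1 and Z = 0 is ¹₀n — a neutron.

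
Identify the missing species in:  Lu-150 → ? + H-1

Yb-149

Conserve mass number: 150 = A + 1, so A = 149.
Conserve atomic number: 71 = Z + 1, so Z = 70.
Z = 70 is ytterbium, so the species is Yb-149.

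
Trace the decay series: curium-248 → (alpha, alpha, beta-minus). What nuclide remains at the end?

Np-240

Start: (A, Z) = (248, 96).
After α: (244, 94).
After α: (240, 92).
After β⁻: (240, 93).
Z = 93 is neptunium.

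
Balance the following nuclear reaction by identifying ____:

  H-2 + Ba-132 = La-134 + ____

gamma ray

Conserve mass number: 2 + 132 = 134 + A, so A = 0.
Conserve atomic number: 1 + 56 = 57 + Z, so Z = 0.
A = 0 and Z = 0 is γ — a gamma ray.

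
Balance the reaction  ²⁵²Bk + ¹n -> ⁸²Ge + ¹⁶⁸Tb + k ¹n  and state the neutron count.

3

Conserve mass number: 253 = 82 + 168 + k, so k = 253 − 250 = 3.
Check atomic number: 97 = 32 + 65 + 0 = 97. ✓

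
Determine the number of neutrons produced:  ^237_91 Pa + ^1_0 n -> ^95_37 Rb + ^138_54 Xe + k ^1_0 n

5

Conserve mass number: 238 = 95 + 138 + k, so k = 238 − 233 = 5.
Check atomic number: 91 = 37 + 54 + 0 = 91. ✓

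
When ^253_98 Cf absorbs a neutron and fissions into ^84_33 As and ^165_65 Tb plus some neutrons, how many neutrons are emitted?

5

Conserve mass number: 254 = 84 + 165 + k, so k = 254 − 249 = 5.
Check atomic number: 98 = 33 + 65 + 0 = 98. ✓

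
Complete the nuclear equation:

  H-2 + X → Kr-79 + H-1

Conserve mass number: 2 + A = 79 + 1, so A = 78.
Conserve atomic number: 1 + Z = 36 + 1, so Z = 36.
Z = 36 is krypton, so the species is Kr-78.

Kr-78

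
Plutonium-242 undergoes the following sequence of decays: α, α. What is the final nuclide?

Th-234

Start: (A, Z) = (242, 94).
After α: (238, 92).
After α: (234, 90).
Z = 90 is thorium.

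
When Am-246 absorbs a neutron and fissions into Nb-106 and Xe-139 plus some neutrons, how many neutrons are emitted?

Conserve mass number: 247 = 106 + 139 + k, so k = 247 − 245 = 2.
Check atomic number: 95 = 41 + 54 + 0 = 95. ✓

2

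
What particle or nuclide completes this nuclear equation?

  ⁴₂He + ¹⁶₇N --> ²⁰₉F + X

Conserve mass number: 4 + 16 = 20 + A, so A = 0.
Conserve atomic number: 2 + 7 = 9 + Z, so Z = 0.
A = 0 and Z = 0 is ⁰₀γ — a gamma ray.

gamma ray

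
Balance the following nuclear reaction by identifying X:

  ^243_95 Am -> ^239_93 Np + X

Conserve mass number: 243 = 239 + A, so A = 4.
Conserve atomic number: 95 = 93 + Z, so Z = 2.
A = 4 and Z = 2 is ^4_2 He — an alpha particle.

alpha particle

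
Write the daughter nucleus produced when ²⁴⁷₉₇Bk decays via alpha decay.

Am-243

Alpha decay: mass number changes by -4, atomic number by -2.
A: 247 − 4 = 243; Z: 97 − 2 = 95.
Z = 95 is americium, so the daughter is ²⁴³₉₅Am.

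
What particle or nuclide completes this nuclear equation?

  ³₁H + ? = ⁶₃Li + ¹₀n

alpha particle

Conserve mass number: 3 + A = 6 + 1, so A = 4.
Conserve atomic number: 1 + Z = 3 + 0, so Z = 2.
A = 4 and Z = 2 is ⁴₂He — an alpha particle.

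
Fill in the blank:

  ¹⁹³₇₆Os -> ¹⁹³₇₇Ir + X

Conserve mass number: 193 = 193 + A, so A = 0.
Conserve atomic number: 76 = 77 + Z, so Z = -1.
A = 0 and Z = -1 is ⁰₋₁e — a beta-minus particle.

beta-minus particle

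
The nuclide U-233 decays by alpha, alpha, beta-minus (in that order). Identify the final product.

Ac-225

Start: (A, Z) = (233, 92).
After α: (229, 90).
After α: (225, 88).
After β⁻: (225, 89).
Z = 89 is actinium.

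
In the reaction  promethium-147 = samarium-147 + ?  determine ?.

Conserve mass number: 147 = 147 + A, so A = 0.
Conserve atomic number: 61 = 62 + Z, so Z = -1.
A = 0 and Z = -1 is e⁻ — a beta-minus particle.

beta-minus particle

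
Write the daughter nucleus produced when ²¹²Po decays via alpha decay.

Pb-208

Alpha decay: mass number changes by -4, atomic number by -2.
A: 212 − 4 = 208; Z: 84 − 2 = 82.
Z = 82 is lead, so the daughter is ²⁰⁸Pb.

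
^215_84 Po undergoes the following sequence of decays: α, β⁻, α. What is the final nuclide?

Tl-207

Start: (A, Z) = (215, 84).
After α: (211, 82).
After β⁻: (211, 83).
After α: (207, 81).
Z = 81 is thallium.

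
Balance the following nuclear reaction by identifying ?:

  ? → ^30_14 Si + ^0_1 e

Conserve mass number: A = 30 + 0, so A = 30.
Conserve atomic number: Z = 14 + 1, so Z = 15.
Z = 15 is phosphorus, so the species is ^30_15 P.

P-30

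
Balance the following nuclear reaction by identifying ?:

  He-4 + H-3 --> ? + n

Conserve mass number: 4 + 3 = A + 1, so A = 6.
Conserve atomic number: 2 + 1 = Z + 0, so Z = 3.
Z = 3 is lithium, so the species is Li-6.

Li-6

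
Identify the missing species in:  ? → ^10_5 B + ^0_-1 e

Conserve mass number: A = 10 + 0, so A = 10.
Conserve atomic number: Z = 5 − 1, so Z = 4.
Z = 4 is beryllium, so the species is ^10_4 Be.

Be-10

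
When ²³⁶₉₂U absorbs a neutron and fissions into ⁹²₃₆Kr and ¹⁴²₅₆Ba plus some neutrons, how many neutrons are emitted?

Conserve mass number: 237 = 92 + 142 + k, so k = 237 − 234 = 3.
Check atomic number: 92 = 36 + 56 + 0 = 92. ✓

3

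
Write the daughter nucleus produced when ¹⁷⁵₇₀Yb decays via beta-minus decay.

Lu-175

Beta-minus decay: mass number changes by +0, atomic number by +1.
A: 175 = 175; Z: 70 + 1 = 71.
Z = 71 is lutetium, so the daughter is ¹⁷⁵₇₁Lu.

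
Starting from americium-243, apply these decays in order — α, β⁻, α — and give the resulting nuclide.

U-235

Start: (A, Z) = (243, 95).
After α: (239, 93).
After β⁻: (239, 94).
After α: (235, 92).
Z = 92 is uranium.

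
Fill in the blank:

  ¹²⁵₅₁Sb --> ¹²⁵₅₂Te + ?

beta-minus particle

Conserve mass number: 125 = 125 + A, so A = 0.
Conserve atomic number: 51 = 52 + Z, so Z = -1.
A = 0 and Z = -1 is ⁰₋₁e — a beta-minus particle.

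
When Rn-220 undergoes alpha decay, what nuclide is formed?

Alpha decay: mass number changes by -4, atomic number by -2.
A: 220 − 4 = 216; Z: 86 − 2 = 84.
Z = 84 is polonium, so the daughter is Po-216.

Po-216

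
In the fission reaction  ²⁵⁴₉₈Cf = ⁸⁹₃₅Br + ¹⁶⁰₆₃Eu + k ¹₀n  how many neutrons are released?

Conserve mass number: 254 = 89 + 160 + k, so k = 254 − 249 = 5.
Check atomic number: 98 = 35 + 63 + 0 = 98. ✓

5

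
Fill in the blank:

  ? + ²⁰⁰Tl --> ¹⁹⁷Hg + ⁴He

Conserve mass number: A + 200 = 197 + 4, so A = 1.
Conserve atomic number: Z + 81 = 80 + 2, so Z = 1.
A = 1 and Z = 1 is ¹H — a proton.

proton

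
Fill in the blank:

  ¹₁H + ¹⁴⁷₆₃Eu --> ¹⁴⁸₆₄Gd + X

Conserve mass number: 1 + 147 = 148 + A, so A = 0.
Conserve atomic number: 1 + 63 = 64 + Z, so Z = 0.
A = 0 and Z = 0 is ⁰₀γ — a gamma ray.

gamma ray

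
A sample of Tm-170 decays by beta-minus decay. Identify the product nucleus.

Beta-minus decay: mass number changes by +0, atomic number by +1.
A: 170 = 170; Z: 69 + 1 = 70.
Z = 70 is ytterbium, so the daughter is Yb-170.

Yb-170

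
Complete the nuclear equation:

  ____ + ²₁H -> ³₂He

proton

Conserve mass number: A + 2 = 3, so A = 1.
Conserve atomic number: Z + 1 = 2, so Z = 1.
A = 1 and Z = 1 is ¹₁H — a proton.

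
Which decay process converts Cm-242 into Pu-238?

alpha decay

ΔA = 238 − 242 = -4; ΔZ = 94 − 96 = -2.
A drops by 4 and Z drops by 2 — the signature of alpha emission.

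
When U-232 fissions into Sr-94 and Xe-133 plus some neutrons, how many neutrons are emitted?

Conserve mass number: 232 = 94 + 133 + k, so k = 232 − 227 = 5.
Check atomic number: 92 = 38 + 54 + 0 = 92. ✓

5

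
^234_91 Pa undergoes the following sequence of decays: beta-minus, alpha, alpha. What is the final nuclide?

Start: (A, Z) = (234, 91).
After β⁻: (234, 92).
After α: (230, 90).
After α: (226, 88).
Z = 88 is radium.

Ra-226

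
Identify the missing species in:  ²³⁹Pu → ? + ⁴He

Conserve mass number: 239 = A + 4, so A = 235.
Conserve atomic number: 94 = Z + 2, so Z = 92.
Z = 92 is uranium, so the species is ²³⁵U.

U-235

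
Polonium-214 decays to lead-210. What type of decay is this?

alpha decay

ΔA = 210 − 214 = -4; ΔZ = 82 − 84 = -2.
A drops by 4 and Z drops by 2 — the signature of alpha emission.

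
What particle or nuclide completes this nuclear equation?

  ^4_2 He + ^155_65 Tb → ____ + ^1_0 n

Conserve mass number: 4 + 155 = A + 1, so A = 158.
Conserve atomic number: 2 + 65 = Z + 0, so Z = 67.
Z = 67 is holmium, so the species is ^158_67 Ho.

Ho-158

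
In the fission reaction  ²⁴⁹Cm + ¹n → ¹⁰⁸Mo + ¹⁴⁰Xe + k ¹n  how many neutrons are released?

Conserve mass number: 250 = 108 + 140 + k, so k = 250 − 248 = 2.
Check atomic number: 96 = 42 + 54 + 0 = 96. ✓

2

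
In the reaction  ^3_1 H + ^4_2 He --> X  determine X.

Conserve mass number: 3 + 4 = A, so A = 7.
Conserve atomic number: 1 + 2 = Z, so Z = 3.
Z = 3 is lithium, so the species is ^7_3 Li.

Li-7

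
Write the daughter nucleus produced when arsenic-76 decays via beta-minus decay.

Beta-minus decay: mass number changes by +0, atomic number by +1.
A: 76 = 76; Z: 33 + 1 = 34.
Z = 34 is selenium, so the daughter is selenium-76.

Se-76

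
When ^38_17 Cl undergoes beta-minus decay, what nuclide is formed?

Ar-38

Beta-minus decay: mass number changes by +0, atomic number by +1.
A: 38 = 38; Z: 17 + 1 = 18.
Z = 18 is argon, so the daughter is ^38_18 Ar.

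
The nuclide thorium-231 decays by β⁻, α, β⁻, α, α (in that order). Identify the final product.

Rn-219

Start: (A, Z) = (231, 90).
After β⁻: (231, 91).
After α: (227, 89).
After β⁻: (227, 90).
After α: (223, 88).
After α: (219, 86).
Z = 86 is radon.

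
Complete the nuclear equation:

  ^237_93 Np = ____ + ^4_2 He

Pa-233

Conserve mass number: 237 = A + 4, so A = 233.
Conserve atomic number: 93 = Z + 2, so Z = 91.
Z = 91 is protactinium, so the species is ^233_91 Pa.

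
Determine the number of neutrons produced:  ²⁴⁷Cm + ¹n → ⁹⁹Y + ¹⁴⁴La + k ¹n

Conserve mass number: 248 = 99 + 144 + k, so k = 248 − 243 = 5.
Check atomic number: 96 = 39 + 57 + 0 = 96. ✓

5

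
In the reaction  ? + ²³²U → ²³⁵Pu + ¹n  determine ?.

alpha particle

Conserve mass number: A + 232 = 235 + 1, so A = 4.
Conserve atomic number: Z + 92 = 94 + 0, so Z = 2.
A = 4 and Z = 2 is ⁴He — an alpha particle.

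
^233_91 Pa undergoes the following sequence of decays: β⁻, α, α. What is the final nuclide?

Start: (A, Z) = (233, 91).
After β⁻: (233, 92).
After α: (229, 90).
After α: (225, 88).
Z = 88 is radium.

Ra-225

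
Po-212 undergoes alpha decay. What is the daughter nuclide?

Pb-208

Alpha decay: mass number changes by -4, atomic number by -2.
A: 212 − 4 = 208; Z: 84 − 2 = 82.
Z = 82 is lead, so the daughter is Pb-208.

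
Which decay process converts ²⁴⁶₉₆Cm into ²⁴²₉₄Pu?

alpha decay

ΔA = 242 − 246 = -4; ΔZ = 94 − 96 = -2.
A drops by 4 and Z drops by 2 — the signature of alpha emission.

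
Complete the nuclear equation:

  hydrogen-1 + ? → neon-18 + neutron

Conserve mass number: 1 + A = 18 + 1, so A = 18.
Conserve atomic number: 1 + Z = 10 + 0, so Z = 9.
Z = 9 is fluorine, so the species is fluorine-18.

F-18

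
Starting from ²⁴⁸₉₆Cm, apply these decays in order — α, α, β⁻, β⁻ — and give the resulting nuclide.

Pu-240

Start: (A, Z) = (248, 96).
After α: (244, 94).
After α: (240, 92).
After β⁻: (240, 93).
After β⁻: (240, 94).
Z = 94 is plutonium.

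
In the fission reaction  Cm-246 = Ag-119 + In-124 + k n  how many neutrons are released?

3

Conserve mass number: 246 = 119 + 124 + k, so k = 246 − 243 = 3.
Check atomic number: 96 = 47 + 49 + 0 = 96. ✓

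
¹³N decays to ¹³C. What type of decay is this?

ΔA = 13 − 13 = 0; ΔZ = 6 − 7 = -1.
A is unchanged and Z drops by 1 — a proton has become a neutron (β⁺ emission or electron capture).

beta-plus decay or electron capture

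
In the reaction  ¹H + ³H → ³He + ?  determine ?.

neutron

Conserve mass number: 1 + 3 = 3 + A, so A = 1.
Conserve atomic number: 1 + 1 = 2 + Z, so Z = 0.
A = 1 and Z = 0 is ¹n — a neutron.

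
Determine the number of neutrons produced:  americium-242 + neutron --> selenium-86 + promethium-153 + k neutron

Conserve mass number: 243 = 86 + 153 + k, so k = 243 − 239 = 4.
Check atomic number: 95 = 34 + 61 + 0 = 95. ✓

4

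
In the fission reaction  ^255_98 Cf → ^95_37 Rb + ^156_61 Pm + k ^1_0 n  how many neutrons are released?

4

Conserve mass number: 255 = 95 + 156 + k, so k = 255 − 251 = 4.
Check atomic number: 98 = 37 + 61 + 0 = 98. ✓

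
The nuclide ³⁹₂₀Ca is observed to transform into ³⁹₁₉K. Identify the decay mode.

beta-plus decay or electron capture

ΔA = 39 − 39 = 0; ΔZ = 19 − 20 = -1.
A is unchanged and Z drops by 1 — a proton has become a neutron (β⁺ emission or electron capture).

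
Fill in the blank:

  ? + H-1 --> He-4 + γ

Conserve mass number: A + 1 = 4 + 0, so A = 3.
Conserve atomic number: Z + 1 = 2 + 0, so Z = 1.
A = 3 and Z = 1 is H-3 — a triton.

triton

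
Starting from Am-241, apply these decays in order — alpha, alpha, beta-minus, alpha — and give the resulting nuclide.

Start: (A, Z) = (241, 95).
After α: (237, 93).
After α: (233, 91).
After β⁻: (233, 92).
After α: (229, 90).
Z = 90 is thorium.

Th-229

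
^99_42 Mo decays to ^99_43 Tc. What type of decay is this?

ΔA = 99 − 99 = 0; ΔZ = 43 − 42 = +1.
A is unchanged and Z rises by 1 — a neutron has become a proton (β⁻ decay).

beta-minus decay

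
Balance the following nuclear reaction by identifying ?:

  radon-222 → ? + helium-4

Po-218

Conserve mass number: 222 = A + 4, so A = 218.
Conserve atomic number: 86 = Z + 2, so Z = 84.
Z = 84 is polonium, so the species is polonium-218.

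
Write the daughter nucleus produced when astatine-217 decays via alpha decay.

Alpha decay: mass number changes by -4, atomic number by -2.
A: 217 − 4 = 213; Z: 85 − 2 = 83.
Z = 83 is bismuth, so the daughter is bismuth-213.

Bi-213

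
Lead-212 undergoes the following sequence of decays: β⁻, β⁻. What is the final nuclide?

Po-212

Start: (A, Z) = (212, 82).
After β⁻: (212, 83).
After β⁻: (212, 84).
Z = 84 is polonium.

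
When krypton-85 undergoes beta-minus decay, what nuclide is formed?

Rb-85

Beta-minus decay: mass number changes by +0, atomic number by +1.
A: 85 = 85; Z: 36 + 1 = 37.
Z = 37 is rubidium, so the daughter is rubidium-85.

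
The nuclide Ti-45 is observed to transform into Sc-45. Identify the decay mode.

beta-plus decay or electron capture

ΔA = 45 − 45 = 0; ΔZ = 21 − 22 = -1.
A is unchanged and Z drops by 1 — a proton has become a neutron (β⁺ emission or electron capture).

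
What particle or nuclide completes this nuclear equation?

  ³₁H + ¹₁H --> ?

Conserve mass number: 3 + 1 = A, so A = 4.
Conserve atomic number: 1 + 1 = Z, so Z = 2.
A = 4 and Z = 2 is ⁴₂He — an alpha particle.

He-4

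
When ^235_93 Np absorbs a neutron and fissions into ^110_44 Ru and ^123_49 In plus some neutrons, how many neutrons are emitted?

Conserve mass number: 236 = 110 + 123 + k, so k = 236 − 233 = 3.
Check atomic number: 93 = 44 + 49 + 0 = 93. ✓

3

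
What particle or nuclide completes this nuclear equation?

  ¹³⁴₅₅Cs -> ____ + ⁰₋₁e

Ba-134

Conserve mass number: 134 = A + 0, so A = 134.
Conserve atomic number: 55 = Z − 1, so Z = 56.
Z = 56 is barium, so the species is ¹³⁴₅₆Ba.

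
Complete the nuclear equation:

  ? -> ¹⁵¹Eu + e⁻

Conserve mass number: A = 151 + 0, so A = 151.
Conserve atomic number: Z = 63 − 1, so Z = 62.
Z = 62 is samarium, so the species is ¹⁵¹Sm.

Sm-151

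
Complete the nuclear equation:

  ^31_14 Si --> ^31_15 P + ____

Conserve mass number: 31 = 31 + A, so A = 0.
Conserve atomic number: 14 = 15 + Z, so Z = -1.
A = 0 and Z = -1 is ^0_-1 e — a beta-minus particle.

beta-minus particle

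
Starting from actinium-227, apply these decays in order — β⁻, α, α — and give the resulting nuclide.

Rn-219

Start: (A, Z) = (227, 89).
After β⁻: (227, 90).
After α: (223, 88).
After α: (219, 86).
Z = 86 is radon.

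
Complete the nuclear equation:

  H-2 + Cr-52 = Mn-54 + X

Conserve mass number: 2 + 52 = 54 + A, so A = 0.
Conserve atomic number: 1 + 24 = 25 + Z, so Z = 0.
A = 0 and Z = 0 is γ — a gamma ray.

gamma ray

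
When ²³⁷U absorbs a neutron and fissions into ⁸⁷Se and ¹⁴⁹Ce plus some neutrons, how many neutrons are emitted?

2

Conserve mass number: 238 = 87 + 149 + k, so k = 238 − 236 = 2.
Check atomic number: 92 = 34 + 58 + 0 = 92. ✓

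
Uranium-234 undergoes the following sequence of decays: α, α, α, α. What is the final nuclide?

Start: (A, Z) = (234, 92).
After α: (230, 90).
After α: (226, 88).
After α: (222, 86).
After α: (218, 84).
Z = 84 is polonium.

Po-218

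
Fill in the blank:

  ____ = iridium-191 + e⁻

Os-191

Conserve mass number: A = 191 + 0, so A = 191.
Conserve atomic number: Z = 77 − 1, so Z = 76.
Z = 76 is osmium, so the species is osmium-191.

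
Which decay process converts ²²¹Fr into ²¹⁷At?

alpha decay

ΔA = 217 − 221 = -4; ΔZ = 85 − 87 = -2.
A drops by 4 and Z drops by 2 — the signature of alpha emission.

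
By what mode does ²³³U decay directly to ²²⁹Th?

ΔA = 229 − 233 = -4; ΔZ = 90 − 92 = -2.
A drops by 4 and Z drops by 2 — the signature of alpha emission.

alpha decay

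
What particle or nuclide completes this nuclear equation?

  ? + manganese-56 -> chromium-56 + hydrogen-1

Conserve mass number: A + 56 = 56 + 1, so A = 1.
Conserve atomic number: Z + 25 = 24 + 1, so Z = 0.
A = 1 and Z = 0 is neutron — a neutron.

neutron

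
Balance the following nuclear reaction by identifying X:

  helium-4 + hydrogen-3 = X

Li-7

Conserve mass number: 4 + 3 = A, so A = 7.
Conserve atomic number: 2 + 1 = Z, so Z = 3.
Z = 3 is lithium, so the species is lithium-7.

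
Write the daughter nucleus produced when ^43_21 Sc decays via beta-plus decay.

Ca-43

Beta-plus decay: mass number changes by +0, atomic number by -1.
A: 43 = 43; Z: 21 − 1 = 20.
Z = 20 is calcium, so the daughter is ^43_20 Ca.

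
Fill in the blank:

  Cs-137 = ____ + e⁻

Conserve mass number: 137 = A + 0, so A = 137.
Conserve atomic number: 55 = Z − 1, so Z = 56.
Z = 56 is barium, so the species is Ba-137.

Ba-137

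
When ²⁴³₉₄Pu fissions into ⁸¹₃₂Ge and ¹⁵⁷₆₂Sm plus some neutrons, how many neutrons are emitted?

5

Conserve mass number: 243 = 81 + 157 + k, so k = 243 − 238 = 5.
Check atomic number: 94 = 32 + 62 + 0 = 94. ✓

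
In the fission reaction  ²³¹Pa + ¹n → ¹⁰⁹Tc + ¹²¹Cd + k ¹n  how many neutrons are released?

Conserve mass number: 232 = 109 + 121 + k, so k = 232 − 230 = 2.
Check atomic number: 91 = 43 + 48 + 0 = 91. ✓

2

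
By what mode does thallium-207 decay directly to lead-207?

ΔA = 207 − 207 = 0; ΔZ = 82 − 81 = +1.
A is unchanged and Z rises by 1 — a neutron has become a proton (β⁻ decay).

beta-minus decay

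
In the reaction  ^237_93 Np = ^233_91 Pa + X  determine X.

alpha particle

Conserve mass number: 237 = 233 + A, so A = 4.
Conserve atomic number: 93 = 91 + Z, so Z = 2.
A = 4 and Z = 2 is ^4_2 He — an alpha particle.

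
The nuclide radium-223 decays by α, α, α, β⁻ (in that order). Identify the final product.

Start: (A, Z) = (223, 88).
After α: (219, 86).
After α: (215, 84).
After α: (211, 82).
After β⁻: (211, 83).
Z = 83 is bismuth.

Bi-211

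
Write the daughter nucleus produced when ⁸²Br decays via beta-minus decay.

Beta-minus decay: mass number changes by +0, atomic number by +1.
A: 82 = 82; Z: 35 + 1 = 36.
Z = 36 is krypton, so the daughter is ⁸²Kr.

Kr-82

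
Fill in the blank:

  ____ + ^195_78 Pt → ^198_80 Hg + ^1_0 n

alpha particle

Conserve mass number: A + 195 = 198 + 1, so A = 4.
Conserve atomic number: Z + 78 = 80 + 0, so Z = 2.
A = 4 and Z = 2 is ^4_2 He — an alpha particle.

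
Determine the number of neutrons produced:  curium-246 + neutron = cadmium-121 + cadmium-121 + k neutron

5

Conserve mass number: 247 = 121 + 121 + k, so k = 247 − 242 = 5.
Check atomic number: 96 = 48 + 48 + 0 = 96. ✓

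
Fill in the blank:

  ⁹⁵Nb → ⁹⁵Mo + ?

Conserve mass number: 95 = 95 + A, so A = 0.
Conserve atomic number: 41 = 42 + Z, so Z = -1.
A = 0 and Z = -1 is e⁻ — a beta-minus particle.

beta-minus particle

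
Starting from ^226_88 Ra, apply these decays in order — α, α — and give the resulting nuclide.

Start: (A, Z) = (226, 88).
After α: (222, 86).
After α: (218, 84).
Z = 84 is polonium.

Po-218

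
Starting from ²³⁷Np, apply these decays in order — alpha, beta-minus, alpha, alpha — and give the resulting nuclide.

Ra-225

Start: (A, Z) = (237, 93).
After α: (233, 91).
After β⁻: (233, 92).
After α: (229, 90).
After α: (225, 88).
Z = 88 is radium.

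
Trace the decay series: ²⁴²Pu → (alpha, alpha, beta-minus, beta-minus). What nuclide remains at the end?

Start: (A, Z) = (242, 94).
After α: (238, 92).
After α: (234, 90).
After β⁻: (234, 91).
After β⁻: (234, 92).
Z = 92 is uranium.

U-234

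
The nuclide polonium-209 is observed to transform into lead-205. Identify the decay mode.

alpha decay

ΔA = 205 − 209 = -4; ΔZ = 82 − 84 = -2.
A drops by 4 and Z drops by 2 — the signature of alpha emission.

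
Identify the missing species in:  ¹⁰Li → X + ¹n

Conserve mass number: 10 = A + 1, so A = 9.
Conserve atomic number: 3 = Z + 0, so Z = 3.
Z = 3 is lithium, so the species is ⁹Li.

Li-9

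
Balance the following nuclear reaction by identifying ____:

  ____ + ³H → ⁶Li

He-3

Conserve mass number: A + 3 = 6, so A = 3.
Conserve atomic number: Z + 1 = 3, so Z = 2.
Z = 2 is helium, so the species is ³He.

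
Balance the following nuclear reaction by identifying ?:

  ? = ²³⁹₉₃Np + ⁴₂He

Conserve mass number: A = 239 + 4, so A = 243.
Conserve atomic number: Z = 93 + 2, so Z = 95.
Z = 95 is americium, so the species is ²⁴³₉₅Am.

Am-243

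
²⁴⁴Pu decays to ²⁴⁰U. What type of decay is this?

alpha decay

ΔA = 240 − 244 = -4; ΔZ = 92 − 94 = -2.
A drops by 4 and Z drops by 2 — the signature of alpha emission.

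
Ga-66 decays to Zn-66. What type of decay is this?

ΔA = 66 − 66 = 0; ΔZ = 30 − 31 = -1.
A is unchanged and Z drops by 1 — a proton has become a neutron (β⁺ emission or electron capture).

beta-plus decay or electron capture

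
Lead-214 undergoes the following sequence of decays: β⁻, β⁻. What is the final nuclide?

Po-214

Start: (A, Z) = (214, 82).
After β⁻: (214, 83).
After β⁻: (214, 84).
Z = 84 is polonium.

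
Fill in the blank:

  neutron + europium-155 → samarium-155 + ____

proton

Conserve mass number: 1 + 155 = 155 + A, so A = 1.
Conserve atomic number: 0 + 63 = 62 + Z, so Z = 1.
A = 1 and Z = 1 is hydrogen-1 — a proton.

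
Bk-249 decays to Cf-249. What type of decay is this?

ΔA = 249 − 249 = 0; ΔZ = 98 − 97 = +1.
A is unchanged and Z rises by 1 — a neutron has become a proton (β⁻ decay).

beta-minus decay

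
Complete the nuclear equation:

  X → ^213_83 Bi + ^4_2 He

At-217

Conserve mass number: A = 213 + 4, so A = 217.
Conserve atomic number: Z = 83 + 2, so Z = 85.
Z = 85 is astatine, so the species is ^217_85 At.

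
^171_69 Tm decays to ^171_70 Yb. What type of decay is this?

beta-minus decay

ΔA = 171 − 171 = 0; ΔZ = 70 − 69 = +1.
A is unchanged and Z rises by 1 — a neutron has become a proton (β⁻ decay).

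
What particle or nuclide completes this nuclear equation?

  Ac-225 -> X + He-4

Conserve mass number: 225 = A + 4, so A = 221.
Conserve atomic number: 89 = Z + 2, so Z = 87.
Z = 87 is francium, so the species is Fr-221.

Fr-221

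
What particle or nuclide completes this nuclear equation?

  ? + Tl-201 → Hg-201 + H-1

neutron

Conserve mass number: A + 201 = 201 + 1, so A = 1.
Conserve atomic number: Z + 81 = 80 + 1, so Z = 0.
A = 1 and Z = 0 is n — a neutron.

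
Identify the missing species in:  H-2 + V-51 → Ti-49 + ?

Conserve mass number: 2 + 51 = 49 + A, so A = 4.
Conserve atomic number: 1 + 23 = 22 + Z, so Z = 2.
A = 4 and Z = 2 is He-4 — an alpha particle.

alpha particle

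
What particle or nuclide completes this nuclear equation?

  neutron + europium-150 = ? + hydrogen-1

Conserve mass number: 1 + 150 = A + 1, so A = 150.
Conserve atomic number: 0 + 63 = Z + 1, so Z = 62.
Z = 62 is samarium, so the species is samarium-150.

Sm-150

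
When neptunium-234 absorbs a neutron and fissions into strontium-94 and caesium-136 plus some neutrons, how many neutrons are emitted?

Conserve mass number: 235 = 94 + 136 + k, so k = 235 − 230 = 5.
Check atomic number: 93 = 38 + 55 + 0 = 93. ✓

5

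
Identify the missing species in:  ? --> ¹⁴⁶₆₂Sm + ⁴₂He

Conserve mass number: A = 146 + 4, so A = 150.
Conserve atomic number: Z = 62 + 2, so Z = 64.
Z = 64 is gadolinium, so the species is ¹⁵⁰₆₄Gd.

Gd-150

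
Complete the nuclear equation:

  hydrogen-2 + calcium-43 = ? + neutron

Conserve mass number: 2 + 43 = A + 1, so A = 44.
Conserve atomic number: 1 + 20 = Z + 0, so Z = 21.
Z = 21 is scandium, so the species is scandium-44.

Sc-44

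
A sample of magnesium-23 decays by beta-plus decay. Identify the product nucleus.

Na-23

Beta-plus decay: mass number changes by +0, atomic number by -1.
A: 23 = 23; Z: 12 − 1 = 11.
Z = 11 is sodium, so the daughter is sodium-23.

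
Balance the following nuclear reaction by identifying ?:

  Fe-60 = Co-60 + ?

Conserve mass number: 60 = 60 + A, so A = 0.
Conserve atomic number: 26 = 27 + Z, so Z = -1.
A = 0 and Z = -1 is e⁻ — a beta-minus particle.

beta-minus particle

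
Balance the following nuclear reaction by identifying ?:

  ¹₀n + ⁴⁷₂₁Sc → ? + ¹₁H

Ca-47

Conserve mass number: 1 + 47 = A + 1, so A = 47.
Conserve atomic number: 0 + 21 = Z + 1, so Z = 20.
Z = 20 is calcium, so the species is ⁴⁷₂₀Ca.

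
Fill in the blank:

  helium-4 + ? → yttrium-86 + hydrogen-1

Sr-83

Conserve mass number: 4 + A = 86 + 1, so A = 83.
Conserve atomic number: 2 + Z = 39 + 1, so Z = 38.
Z = 38 is strontium, so the species is strontium-83.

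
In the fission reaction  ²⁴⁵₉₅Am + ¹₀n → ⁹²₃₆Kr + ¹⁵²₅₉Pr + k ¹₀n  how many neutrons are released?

Conserve mass number: 246 = 92 + 152 + k, so k = 246 − 244 = 2.
Check atomic number: 95 = 36 + 59 + 0 = 95. ✓

2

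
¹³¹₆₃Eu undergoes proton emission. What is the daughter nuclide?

Proton emission: mass number changes by -1, atomic number by -1.
A: 131 − 1 = 130; Z: 63 − 1 = 62.
Z = 62 is samarium, so the daughter is ¹³⁰₆₂Sm.

Sm-130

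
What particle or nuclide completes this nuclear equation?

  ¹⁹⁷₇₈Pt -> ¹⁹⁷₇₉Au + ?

Conserve mass number: 197 = 197 + A, so A = 0.
Conserve atomic number: 78 = 79 + Z, so Z = -1.
A = 0 and Z = -1 is ⁰₋₁e — a beta-minus particle.

beta-minus particle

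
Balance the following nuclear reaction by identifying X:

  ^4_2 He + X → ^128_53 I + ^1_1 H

Conserve mass number: 4 + A = 128 + 1, so A = 125.
Conserve atomic number: 2 + Z = 53 + 1, so Z = 52.
Z = 52 is tellurium, so the species is ^125_52 Te.

Te-125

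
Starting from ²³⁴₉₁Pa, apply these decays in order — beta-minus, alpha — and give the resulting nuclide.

Th-230

Start: (A, Z) = (234, 91).
After β⁻: (234, 92).
After α: (230, 90).
Z = 90 is thorium.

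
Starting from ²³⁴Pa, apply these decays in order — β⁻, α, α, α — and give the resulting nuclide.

Start: (A, Z) = (234, 91).
After β⁻: (234, 92).
After α: (230, 90).
After α: (226, 88).
After α: (222, 86).
Z = 86 is radon.

Rn-222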